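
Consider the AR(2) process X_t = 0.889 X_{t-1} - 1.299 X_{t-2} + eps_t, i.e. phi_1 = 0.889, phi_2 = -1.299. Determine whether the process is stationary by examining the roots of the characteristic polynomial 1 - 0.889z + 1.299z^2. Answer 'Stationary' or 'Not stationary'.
\text{Not stationary}

The AR(p) characteristic polynomial is P(z) = 1 - 0.889z + 1.299z^2.
Stationarity requires all roots to lie outside the unit circle, i.e. |z| > 1 for every root.
Set 1 + (-0.889) z + (1.299) z^2 = 0, i.e. a z^2 + b z + c = 0 with a = 1.299, b = -0.889, c = 1.
Discriminant D = b^2 - 4ac = (-0.889)^2 - 4*(1.299)*1 = 0.790321 - (5.196) = -4.405679.
D < 0, so the roots are the complex-conjugate pair z = (-b +/- i sqrt(-D)) / (2a) = 0.3422 +/- 0.8079i.
For a conjugate pair |z|^2 = z * conj(z) = (product of roots) = c/a = 1/(1.299) = 0.769823, so |z| = sqrt(0.769823) = 0.8774 for both roots.
Moduli of all roots: 0.8774, 0.8774.
All moduli strictly greater than 1? No.
Verdict: Not stationary.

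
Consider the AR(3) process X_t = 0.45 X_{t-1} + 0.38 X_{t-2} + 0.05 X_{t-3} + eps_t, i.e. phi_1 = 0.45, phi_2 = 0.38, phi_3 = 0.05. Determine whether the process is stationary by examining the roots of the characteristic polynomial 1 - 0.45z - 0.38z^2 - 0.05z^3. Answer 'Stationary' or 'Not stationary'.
\text{Stationary}

The AR(p) characteristic polynomial is P(z) = 1 - 0.45z - 0.38z^2 - 0.05z^3.
Stationarity requires all roots to lie outside the unit circle, i.e. |z| > 1 for every root.
Degree 3: look for a simple real root z0 first, then factor out (1 - z/z0) and solve the remaining quadratic.
Testing z0 = -5: P(-5) = 1 + (-0.45)(-5) + (-0.38)(-5)^2 + (-0.05)(-5)^3
  = 1 + (2.25) + (-9.5) + (6.25) = 0.  So z_0 = -5 is a root, |z_0| = 5.
Divide out the factor (1 + 0.2 z) = (1 - z/z0) (since 1/z0 = -0.2):
  P(z) = (1 + 0.2 z)(1 + (-0.65) z + (-0.25) z^2)
  [check: z-coef -0.65 - (-0.2) = -0.45; z^2-coef -0.25 - (-0.2)(-0.65) = -0.38; z^3-coef -(-0.2)(-0.25) = -0.05.]
Remaining roots from the quadratic factor 1 + (-0.65) z + (-0.25) z^2:
  Set 1 + (-0.65) z + (-0.25) z^2 = 0, i.e. a z^2 + b z + c = 0 with a = -0.25, b = -0.65, c = 1.
  Discriminant D = b^2 - 4ac = (-0.65)^2 - 4*(-0.25)*1 = 0.4225 - (-1) = 1.4225.
  D >= 0, so the roots are real: z = (-b +/- sqrt(D)) / (2a) = (0.65 +/- 1.192686) / (-0.5).
    z_1 = (0.65 + 1.192686) / (-0.5) = -3.6854,   |z_1| = 3.6854.
    z_2 = (0.65 - 1.192686) / (-0.5) = 1.0854,   |z_2| = 1.0854.
Moduli of all roots: 5.0000, 3.6854, 1.0854.
All moduli strictly greater than 1? Yes.
Verdict: Stationary.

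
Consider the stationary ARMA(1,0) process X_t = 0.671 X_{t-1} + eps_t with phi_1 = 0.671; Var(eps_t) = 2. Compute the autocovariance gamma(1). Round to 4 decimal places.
\gamma(1) = 2.4411

Multiply the model equation by X_{t-k} and take expectations. With theta_0 = psi_0 = 1 and psi_j the MA(infinity) weights, this gives
  gamma(k) - sum_i phi_i gamma(k-i) = c_k,
  c_k = sigma^2 * sum_{j=k..q} theta_j psi_{j-k}   (c_k = 0 for k > q),
using gamma(-m) = gamma(m).
Pure AR (q = 0): c_0 = sigma^2 = 2, c_k = 0 for k >= 1.
Equations for k = 0 and k = 1 (AR order 1):
  gamma(0) = phi_1 gamma(1) + c_0
  gamma(1) = phi_1 gamma(0) + c_1
Substituting the second into the first: gamma(0) (1 - phi_1^2) = c_0 + phi_1 c_1, so
  gamma(0) = c_0 / (1 - phi_1^2) = 2 / (1 - (0.671)^2) = 2 / 0.549759 = 3.637958.
  gamma(1) = phi_1 gamma(0) = (0.671)(3.637958) = 2.44107.
Therefore gamma(1) = 2.4411 (to 4 decimal places).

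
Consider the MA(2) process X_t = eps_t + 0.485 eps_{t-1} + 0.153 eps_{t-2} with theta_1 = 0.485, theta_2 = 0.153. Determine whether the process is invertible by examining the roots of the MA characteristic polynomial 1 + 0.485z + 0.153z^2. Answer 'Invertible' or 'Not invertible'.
\text{Invertible}

The MA(q) characteristic polynomial is P(z) = 1 + 0.485z + 0.153z^2.
Invertibility requires all roots to lie outside the unit circle, i.e. |z| > 1 for every root.
Set 1 + (0.485) z + (0.153) z^2 = 0, i.e. a z^2 + b z + c = 0 with a = 0.153, b = 0.485, c = 1.
Discriminant D = b^2 - 4ac = (0.485)^2 - 4*(0.153)*1 = 0.235225 - (0.612) = -0.376775.
D < 0, so the roots are the complex-conjugate pair z = (-b +/- i sqrt(-D)) / (2a) = -1.585 +/- 2.0059i.
For a conjugate pair |z|^2 = z * conj(z) = (product of roots) = c/a = 1/(0.153) = 6.535948, so |z| = sqrt(6.535948) = 2.5565 for both roots.
Moduli of all roots: 2.5565, 2.5565.
All moduli strictly greater than 1? Yes.
Verdict: Invertible.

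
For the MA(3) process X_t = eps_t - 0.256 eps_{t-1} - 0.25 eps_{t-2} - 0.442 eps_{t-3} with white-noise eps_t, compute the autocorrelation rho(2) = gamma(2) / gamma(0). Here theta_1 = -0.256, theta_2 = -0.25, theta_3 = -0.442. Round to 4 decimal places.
\rho(2) = -0.1034

For an MA(q) process with theta_0 = 1, the autocovariance is
  gamma(k) = sigma^2 * sum_{i=0..q-k} theta_i * theta_{i+k},
and rho(k) = gamma(k) / gamma(0). Sigma^2 cancels.
  numerator   = (1)*(-0.25) + (-0.256)*(-0.442) = -0.136848.
  denominator = (1)^2 + (-0.256)^2 + (-0.25)^2 + (-0.442)^2 = 1.3234.
  rho(2) = -0.136848 / 1.3234 = -0.1034.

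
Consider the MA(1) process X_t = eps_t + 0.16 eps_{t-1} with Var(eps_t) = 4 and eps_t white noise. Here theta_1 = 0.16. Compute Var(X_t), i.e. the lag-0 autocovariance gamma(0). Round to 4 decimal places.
\gamma(0) = 4.1024

For an MA(q) process X_t = eps_t + sum_i theta_i eps_{t-i} with
Var(eps_t) = sigma^2, the variance is
  gamma(0) = sigma^2 * (1 + sum_i theta_i^2).
  sum_i theta_i^2 = (0.16)^2 = 0.0256.
  gamma(0) = 4 * (1 + 0.0256) = 4 * 1.0256 = 4.1024.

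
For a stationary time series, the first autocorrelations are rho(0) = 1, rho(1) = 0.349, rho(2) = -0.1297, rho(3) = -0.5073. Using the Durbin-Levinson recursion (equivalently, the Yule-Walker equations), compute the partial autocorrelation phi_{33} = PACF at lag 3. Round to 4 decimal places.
\phi_{33} = -0.4331

The PACF at lag k is phi_{kk}, the last component of the solution
to the Yule-Walker system G_k phi = r_k where
  (G_k)_{ij} = rho(|i - j|), (r_k)_i = rho(i), i,j = 1..k.
Equivalently, Durbin-Levinson gives phi_{kk} iteratively:
  phi_{11} = rho(1)
  phi_{kk} = [rho(k) - sum_{j=1..k-1} phi_{k-1,j} rho(k-j)]
            / [1 - sum_{j=1..k-1} phi_{k-1,j} rho(j)],
  phi_{k,j} = phi_{k-1,j} - phi_{kk} phi_{k-1,k-j},  j = 1..k-1.
Step k = 1:
  phi_11 = rho(1) = 0.349.
Step k = 2:
  phi_22 = [rho(2) - phi_11 rho(1)] / [1 - phi_11 rho(1)] = [-0.1297 - (0.349)(0.349)] / [1 - (0.349)(0.349)]
         = -0.251501 / 0.878199 = -0.286383.
  Update: phi_21 = phi_11 - phi_22 phi_11 = 0.349 - (-0.286383)(0.349) = 0.448948.
Step k = 3:
  phi_33 = [rho(3) - phi_21 rho(2) - phi_22 rho(1)] / [1 - phi_21 rho(1) - phi_22 rho(2)]
    numerator   = -0.5073 - (0.448948)(-0.1297) - (-0.286383)(0.349) = -0.34912394
    denominator = 1 - (0.448948)(0.349) - (-0.286383)(-0.1297) = 0.80617346
  phi_33 = -0.34912394 / 0.80617346 = -0.4331.
Therefore phi_{33} = -0.4331.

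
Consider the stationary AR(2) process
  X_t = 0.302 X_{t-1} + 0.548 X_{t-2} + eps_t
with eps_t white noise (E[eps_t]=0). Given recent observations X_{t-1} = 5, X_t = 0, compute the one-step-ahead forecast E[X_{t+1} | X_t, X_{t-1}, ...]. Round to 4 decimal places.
E[X_{t+1} \mid \mathcal F_t] = 2.7400

For an AR(p) model X_t = c + sum_i phi_i X_{t-i} + eps_t, the
one-step-ahead conditional mean is
  E[X_{t+1} | X_t, ...] = c + sum_i phi_i X_{t+1-i}.
Substitute known values:
  E[X_{t+1} | ...] = (0.302) * (0) + (0.548) * (5)
                   = 2.7400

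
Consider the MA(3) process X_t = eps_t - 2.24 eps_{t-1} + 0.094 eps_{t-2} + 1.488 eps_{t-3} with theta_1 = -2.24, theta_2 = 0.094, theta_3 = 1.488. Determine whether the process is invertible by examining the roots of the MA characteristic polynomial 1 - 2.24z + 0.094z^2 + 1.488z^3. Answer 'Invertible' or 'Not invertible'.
\text{Not invertible}

The MA(q) characteristic polynomial is P(z) = 1 - 2.24z + 0.094z^2 + 1.488z^3.
Invertibility requires all roots to lie outside the unit circle, i.e. |z| > 1 for every root.
Degree 3: look for a simple real root z0 first, then factor out (1 - z/z0) and solve the remaining quadratic.
Testing z0 = 0.625: P(0.625) = 1 + (-2.24)(0.625) + (0.094)(0.625)^2 + (1.488)(0.625)^3
  = 1 + (-1.4) + (0.036719) + (0.363281) = 0.  So z_0 = 0.625 is a root, |z_0| = 0.625.
Divide out the factor (1 - 1.6 z) = (1 - z/z0) (since 1/z0 = 1.6):
  P(z) = (1 - 1.6 z)(1 + (-0.64) z + (-0.93) z^2)
  [check: z-coef -0.64 - (1.6) = -2.24; z^2-coef -0.93 - (1.6)(-0.64) = 0.094; z^3-coef -(1.6)(-0.93) = 1.488.]
Remaining roots from the quadratic factor 1 + (-0.64) z + (-0.93) z^2:
  Set 1 + (-0.64) z + (-0.93) z^2 = 0, i.e. a z^2 + b z + c = 0 with a = -0.93, b = -0.64, c = 1.
  Discriminant D = b^2 - 4ac = (-0.64)^2 - 4*(-0.93)*1 = 0.4096 - (-3.72) = 4.1296.
  D >= 0, so the roots are real: z = (-b +/- sqrt(D)) / (2a) = (0.64 +/- 2.032142) / (-1.86).
    z_1 = (0.64 + 2.032142) / (-1.86) = -1.4366,   |z_1| = 1.4366.
    z_2 = (0.64 - 2.032142) / (-1.86) = 0.7485,   |z_2| = 0.7485.
Moduli of all roots: 0.6250, 1.4366, 0.7485.
All moduli strictly greater than 1? No.
Verdict: Not invertible.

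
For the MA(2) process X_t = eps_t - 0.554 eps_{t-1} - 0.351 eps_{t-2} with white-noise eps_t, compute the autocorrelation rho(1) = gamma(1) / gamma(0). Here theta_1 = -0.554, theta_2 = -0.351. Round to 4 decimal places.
\rho(1) = -0.2514

For an MA(q) process with theta_0 = 1, the autocovariance is
  gamma(k) = sigma^2 * sum_{i=0..q-k} theta_i * theta_{i+k},
and rho(k) = gamma(k) / gamma(0). Sigma^2 cancels.
  numerator   = (1)*(-0.554) + (-0.554)*(-0.351) = -0.359546.
  denominator = (1)^2 + (-0.554)^2 + (-0.351)^2 = 1.430117.
  rho(1) = -0.359546 / 1.430117 = -0.2514.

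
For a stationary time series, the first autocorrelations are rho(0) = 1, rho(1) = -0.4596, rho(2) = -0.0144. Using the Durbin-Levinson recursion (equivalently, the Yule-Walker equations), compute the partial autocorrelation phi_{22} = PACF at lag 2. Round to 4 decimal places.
\phi_{22} = -0.2861

The PACF at lag k is phi_{kk}, the last component of the solution
to the Yule-Walker system G_k phi = r_k where
  (G_k)_{ij} = rho(|i - j|), (r_k)_i = rho(i), i,j = 1..k.
Equivalently, Durbin-Levinson gives phi_{kk} iteratively:
  phi_{11} = rho(1)
  phi_{kk} = [rho(k) - sum_{j=1..k-1} phi_{k-1,j} rho(k-j)]
            / [1 - sum_{j=1..k-1} phi_{k-1,j} rho(j)],
  phi_{k,j} = phi_{k-1,j} - phi_{kk} phi_{k-1,k-j},  j = 1..k-1.
Step k = 1:
  phi_11 = rho(1) = -0.4596.
Step k = 2:
  phi_22 = [rho(2) - phi_11 rho(1)] / [1 - phi_11 rho(1)] = [-0.0144 - (-0.4596)(-0.4596)] / [1 - (-0.4596)(-0.4596)]
         = -0.22563216 / 0.78876784 = -0.2861.
Therefore phi_{22} = -0.2861.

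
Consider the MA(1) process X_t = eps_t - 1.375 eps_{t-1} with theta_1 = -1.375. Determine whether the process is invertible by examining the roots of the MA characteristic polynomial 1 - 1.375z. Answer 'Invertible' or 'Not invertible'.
\text{Not invertible}

The MA(q) characteristic polynomial is P(z) = 1 - 1.375z.
Invertibility requires all roots to lie outside the unit circle, i.e. |z| > 1 for every root.
This is linear in z: 1 + (-1.375) z = 0  =>  z = -1/(-1.375) = 0.727273,  |z| = 0.727273.
Moduli of all roots: 0.7273.
All moduli strictly greater than 1? No.
Verdict: Not invertible.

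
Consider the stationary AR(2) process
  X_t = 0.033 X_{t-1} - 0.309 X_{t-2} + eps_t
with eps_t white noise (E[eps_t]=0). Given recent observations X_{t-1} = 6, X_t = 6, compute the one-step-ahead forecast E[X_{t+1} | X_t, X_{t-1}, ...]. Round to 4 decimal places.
E[X_{t+1} \mid \mathcal F_t] = -1.6560

For an AR(p) model X_t = c + sum_i phi_i X_{t-i} + eps_t, the
one-step-ahead conditional mean is
  E[X_{t+1} | X_t, ...] = c + sum_i phi_i X_{t+1-i}.
Substitute known values:
  E[X_{t+1} | ...] = (0.033) * (6) + (-0.309) * (6)
                   = -1.6560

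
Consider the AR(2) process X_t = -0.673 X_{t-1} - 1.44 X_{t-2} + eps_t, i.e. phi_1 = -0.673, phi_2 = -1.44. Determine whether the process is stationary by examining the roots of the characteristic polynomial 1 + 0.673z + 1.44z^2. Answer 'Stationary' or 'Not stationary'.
\text{Not stationary}

The AR(p) characteristic polynomial is P(z) = 1 + 0.673z + 1.44z^2.
Stationarity requires all roots to lie outside the unit circle, i.e. |z| > 1 for every root.
Set 1 + (0.673) z + (1.44) z^2 = 0, i.e. a z^2 + b z + c = 0 with a = 1.44, b = 0.673, c = 1.
Discriminant D = b^2 - 4ac = (0.673)^2 - 4*(1.44)*1 = 0.452929 - (5.76) = -5.307071.
D < 0, so the roots are the complex-conjugate pair z = (-b +/- i sqrt(-D)) / (2a) = -0.2337 +/- 0.7999i.
For a conjugate pair |z|^2 = z * conj(z) = (product of roots) = c/a = 1/(1.44) = 0.694444, so |z| = sqrt(0.694444) = 0.8333 for both roots.
Moduli of all roots: 0.8333, 0.8333.
All moduli strictly greater than 1? No.
Verdict: Not stationary.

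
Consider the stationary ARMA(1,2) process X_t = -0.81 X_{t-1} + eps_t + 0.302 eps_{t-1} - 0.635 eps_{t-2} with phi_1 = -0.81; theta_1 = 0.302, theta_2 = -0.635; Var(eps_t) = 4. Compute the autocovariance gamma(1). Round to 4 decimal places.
\gamma(1) = -2.0485

Multiply the model equation by X_{t-k} and take expectations. With theta_0 = psi_0 = 1 and psi_j the MA(infinity) weights, this gives
  gamma(k) - sum_i phi_i gamma(k-i) = c_k,
  c_k = sigma^2 * sum_{j=k..q} theta_j psi_{j-k}   (c_k = 0 for k > q),
using gamma(-m) = gamma(m).
psi-weights needed (psi_j = theta_j + sum_i phi_i psi_{j-i}):
  psi_1 = theta_1 + phi_1 = 0.302 + (-0.81) = -0.508
  psi_2 = theta_2 + phi_1 psi_1 = -0.635 + (-0.81)(-0.508) = -0.22352
Right-hand sides:
  c_0 = sigma^2 (1 + theta_1 psi_1 + theta_2 psi_2) = 4 * (1 + (0.302)(-0.508) + (-0.635)(-0.22352)) = 4 * 0.988519 = 3.954077
  c_1 = sigma^2 (theta_1 + theta_2 psi_1) = 4 * (0.302 + (-0.635)(-0.508)) = 2.49832
  c_2 = sigma^2 theta_2 = 4 * (-0.635) = -2.54
Equations for k = 0 and k = 1 (AR order 1):
  gamma(0) = phi_1 gamma(1) + c_0
  gamma(1) = phi_1 gamma(0) + c_1
Substituting the second into the first: gamma(0) (1 - phi_1^2) = c_0 + phi_1 c_1, so
  gamma(0) = (c_0 + phi_1 c_1) / (1 - phi_1^2) = (3.954077 + (-0.81)(2.49832)) / (1 - (-0.81)^2) = 1.930438 / 0.3439 = 5.613369.
  gamma(1) = phi_1 gamma(0) + c_1 = (-0.81)(5.613369) + (2.49832) = -2.048509.
Therefore gamma(1) = -2.0485 (to 4 decimal places).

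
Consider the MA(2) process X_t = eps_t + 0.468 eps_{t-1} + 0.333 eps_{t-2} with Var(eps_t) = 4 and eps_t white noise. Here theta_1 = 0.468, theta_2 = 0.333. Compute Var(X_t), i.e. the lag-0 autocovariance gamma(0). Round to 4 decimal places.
\gamma(0) = 5.3197

For an MA(q) process X_t = eps_t + sum_i theta_i eps_{t-i} with
Var(eps_t) = sigma^2, the variance is
  gamma(0) = sigma^2 * (1 + sum_i theta_i^2).
  sum_i theta_i^2 = (0.468)^2 + (0.333)^2 = 0.219024 + 0.110889 = 0.329913.
  gamma(0) = 4 * (1 + 0.329913) = 4 * 1.329913 = 5.319652, which rounds to 5.3197.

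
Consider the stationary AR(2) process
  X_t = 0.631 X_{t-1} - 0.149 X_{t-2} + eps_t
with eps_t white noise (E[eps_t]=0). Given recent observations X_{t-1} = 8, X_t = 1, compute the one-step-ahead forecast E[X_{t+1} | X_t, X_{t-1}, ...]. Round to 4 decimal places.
E[X_{t+1} \mid \mathcal F_t] = -0.5610

For an AR(p) model X_t = c + sum_i phi_i X_{t-i} + eps_t, the
one-step-ahead conditional mean is
  E[X_{t+1} | X_t, ...] = c + sum_i phi_i X_{t+1-i}.
Substitute known values:
  E[X_{t+1} | ...] = (0.631) * (1) + (-0.149) * (8)
                   = -0.5610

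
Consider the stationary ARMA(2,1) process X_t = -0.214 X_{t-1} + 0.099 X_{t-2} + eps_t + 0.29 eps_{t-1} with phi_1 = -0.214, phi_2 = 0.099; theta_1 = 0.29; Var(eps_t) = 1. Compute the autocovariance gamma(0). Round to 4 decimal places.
\gamma(0) = 1.0128

Multiply the model equation by X_{t-k} and take expectations. With theta_0 = psi_0 = 1 and psi_j the MA(infinity) weights, this gives
  gamma(k) - sum_i phi_i gamma(k-i) = c_k,
  c_k = sigma^2 * sum_{j=k..q} theta_j psi_{j-k}   (c_k = 0 for k > q),
using gamma(-m) = gamma(m).
psi-weights needed (psi_j = theta_j + sum_i phi_i psi_{j-i}):
  psi_1 = theta_1 + phi_1 = 0.29 + (-0.214) = 0.076
Right-hand sides:
  c_0 = sigma^2 (1 + theta_1 psi_1) = 1 * (1 + (0.29)(0.076)) = 1 * 1.02204 = 1.02204
  c_1 = sigma^2 theta_1 = 1 * (0.29) = 0.29
  c_2 = 0
Equations for k = 0, 1, 2 (AR order 2, c_2 = 0):
  (E0) gamma(0) = phi_1 gamma(1) + phi_2 gamma(2) + c_0
  (E1) gamma(1) = phi_1 gamma(0) + phi_2 gamma(1) + c_1
  (E2) gamma(2) = phi_1 gamma(1) + phi_2 gamma(0)
From (E1): gamma(1) = A gamma(0) + B with
  A = phi_1 / (1 - phi_2) = -0.214 / 0.901 = -0.237514,   B = c_1 / (1 - phi_2) = 0.29 / 0.901 = 0.321865.
Insert (E2) into (E0): gamma(0) (1 - phi_2^2) = phi_1 (1 + phi_2) gamma(1) + c_0.
  phi_1 (1 + phi_2) = (-0.214)(1.099) = -0.235186,   1 - phi_2^2 = 0.990199.
Replace gamma(1) by A gamma(0) + B and collect gamma(0):
  gamma(0) [0.990199 - (-0.235186)(-0.237514)] = (-0.235186)(0.321865) + 1.02204
  gamma(0) * 0.934339 = 0.946342
  gamma(0) = 0.946342 / 0.934339 = 1.012846.
Therefore gamma(0) = 1.0128 (to 4 decimal places).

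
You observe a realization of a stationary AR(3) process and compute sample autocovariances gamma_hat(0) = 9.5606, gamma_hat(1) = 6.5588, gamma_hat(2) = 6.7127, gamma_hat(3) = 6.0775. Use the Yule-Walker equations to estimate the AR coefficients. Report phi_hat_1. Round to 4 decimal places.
\hat\phi_{1} = 0.3200

The Yule-Walker equations for an AR(p) process read, in matrix form,
  Gamma_p phi = r_p,   with   (Gamma_p)_{ij} = gamma(|i - j|),
                       (r_p)_i = gamma(i),   i,j = 1..p.
Substitute the sample gammas (Toeplitz matrix and right-hand side of size 3):
  Gamma_p = [[9.5606, 6.5588, 6.7127], [6.5588, 9.5606, 6.5588], [6.7127, 6.5588, 9.5606]]
  r_p     = [6.5588, 6.7127, 6.0775]
Written out (R1..R3):
  (R1) 9.5606 phi_1 + 6.5588 phi_2 + 6.7127 phi_3 = 6.5588
  (R2) 6.5588 phi_1 + 9.5606 phi_2 + 6.5588 phi_3 = 6.7127
  (R3) 6.7127 phi_1 + 6.5588 phi_2 + 9.5606 phi_3 = 6.0775
Gaussian elimination:
  R2 <- R2 - (6.5588/9.5606) R1 = R2 - (0.686024) R1:  5.061107 phi_2 + 1.953727 phi_3 = 2.213207
  R3 <- R3 - (6.7127/9.5606) R1 = R3 - (0.702121) R1:  1.953727 phi_2 + 4.847471 phi_3 = 1.472427
  R3 <- R3 - (1.953727/5.061107) R2 = R3 - (0.386028) R2:  4.093278 phi_3 = 0.618068
Back-substitution:
  phi_hat_3 = 0.618068 / 4.093278 = 0.150996
  phi_hat_2 = (2.213207 - (1.953727)(0.150996)) / 5.061107 = 0.379008
  phi_hat_1 = (6.5588 - (6.5588)(0.379008) - (6.7127)(0.150996)) / 9.5606 = 0.319998
So phi_hat = [0.3200, 0.3790, 0.1510].
Therefore phi_hat_1 = 0.3200.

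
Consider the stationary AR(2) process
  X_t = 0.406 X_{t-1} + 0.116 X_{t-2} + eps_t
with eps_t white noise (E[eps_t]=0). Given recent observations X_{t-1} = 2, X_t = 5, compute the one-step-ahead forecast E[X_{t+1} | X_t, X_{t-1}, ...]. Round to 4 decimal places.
E[X_{t+1} \mid \mathcal F_t] = 2.2620

For an AR(p) model X_t = c + sum_i phi_i X_{t-i} + eps_t, the
one-step-ahead conditional mean is
  E[X_{t+1} | X_t, ...] = c + sum_i phi_i X_{t+1-i}.
Substitute known values:
  E[X_{t+1} | ...] = (0.406) * (5) + (0.116) * (2)
                   = 2.2620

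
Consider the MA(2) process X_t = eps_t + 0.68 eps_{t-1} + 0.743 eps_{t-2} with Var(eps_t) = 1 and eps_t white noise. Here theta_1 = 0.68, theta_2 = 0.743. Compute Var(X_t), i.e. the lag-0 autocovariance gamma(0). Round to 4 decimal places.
\gamma(0) = 2.0144

For an MA(q) process X_t = eps_t + sum_i theta_i eps_{t-i} with
Var(eps_t) = sigma^2, the variance is
  gamma(0) = sigma^2 * (1 + sum_i theta_i^2).
  sum_i theta_i^2 = (0.68)^2 + (0.743)^2 = 0.4624 + 0.552049 = 1.014449.
  gamma(0) = 1 * (1 + 1.014449) = 1 * 2.014449 = 2.014449, which rounds to 2.0144.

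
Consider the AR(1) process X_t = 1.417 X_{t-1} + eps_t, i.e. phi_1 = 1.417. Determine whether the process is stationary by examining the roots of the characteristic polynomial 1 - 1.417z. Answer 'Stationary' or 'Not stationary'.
\text{Not stationary}

The AR(p) characteristic polynomial is P(z) = 1 - 1.417z.
Stationarity requires all roots to lie outside the unit circle, i.e. |z| > 1 for every root.
This is linear in z: 1 + (-1.417) z = 0  =>  z = -1/(-1.417) = 0.705716,  |z| = 0.705716.
Moduli of all roots: 0.7057.
All moduli strictly greater than 1? No.
Verdict: Not stationary.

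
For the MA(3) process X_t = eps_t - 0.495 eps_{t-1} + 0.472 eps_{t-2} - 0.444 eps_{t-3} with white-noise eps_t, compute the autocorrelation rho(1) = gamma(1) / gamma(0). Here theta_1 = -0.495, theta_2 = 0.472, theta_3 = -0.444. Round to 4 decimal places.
\rho(1) = -0.5635

For an MA(q) process with theta_0 = 1, the autocovariance is
  gamma(k) = sigma^2 * sum_{i=0..q-k} theta_i * theta_{i+k},
and rho(k) = gamma(k) / gamma(0). Sigma^2 cancels.
  numerator   = (1)*(-0.495) + (-0.495)*(0.472) + (0.472)*(-0.444) = -0.938208.
  denominator = (1)^2 + (-0.495)^2 + (0.472)^2 + (-0.444)^2 = 1.664945.
  rho(1) = -0.938208 / 1.664945 = -0.5635.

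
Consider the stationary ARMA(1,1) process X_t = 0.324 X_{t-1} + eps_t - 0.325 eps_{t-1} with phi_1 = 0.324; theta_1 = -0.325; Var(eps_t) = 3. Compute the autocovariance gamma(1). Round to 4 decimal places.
\gamma(1) = -0.0030

Multiply the model equation by X_{t-k} and take expectations. With theta_0 = psi_0 = 1 and psi_j the MA(infinity) weights, this gives
  gamma(k) - sum_i phi_i gamma(k-i) = c_k,
  c_k = sigma^2 * sum_{j=k..q} theta_j psi_{j-k}   (c_k = 0 for k > q),
using gamma(-m) = gamma(m).
psi-weights needed (psi_j = theta_j + sum_i phi_i psi_{j-i}):
  psi_1 = theta_1 + phi_1 = -0.325 + (0.324) = -0.001
Right-hand sides:
  c_0 = sigma^2 (1 + theta_1 psi_1) = 3 * (1 + (-0.325)(-0.001)) = 3 * 1.000325 = 3.000975
  c_1 = sigma^2 theta_1 = 3 * (-0.325) = -0.975
  c_2 = 0
Equations for k = 0 and k = 1 (AR order 1):
  gamma(0) = phi_1 gamma(1) + c_0
  gamma(1) = phi_1 gamma(0) + c_1
Substituting the second into the first: gamma(0) (1 - phi_1^2) = c_0 + phi_1 c_1, so
  gamma(0) = (c_0 + phi_1 c_1) / (1 - phi_1^2) = (3.000975 + (0.324)(-0.975)) / (1 - (0.324)^2) = 2.685075 / 0.895024 = 3.000003.
  gamma(1) = phi_1 gamma(0) + c_1 = (0.324)(3.000003) + (-0.975) = -0.002999.
Therefore gamma(1) = -0.0030 (to 4 decimal places).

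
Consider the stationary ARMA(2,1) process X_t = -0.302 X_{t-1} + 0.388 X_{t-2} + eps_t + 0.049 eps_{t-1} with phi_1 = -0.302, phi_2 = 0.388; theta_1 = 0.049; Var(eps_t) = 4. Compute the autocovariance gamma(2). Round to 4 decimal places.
\gamma(2) = 3.0924

Multiply the model equation by X_{t-k} and take expectations. With theta_0 = psi_0 = 1 and psi_j the MA(infinity) weights, this gives
  gamma(k) - sum_i phi_i gamma(k-i) = c_k,
  c_k = sigma^2 * sum_{j=k..q} theta_j psi_{j-k}   (c_k = 0 for k > q),
using gamma(-m) = gamma(m).
psi-weights needed (psi_j = theta_j + sum_i phi_i psi_{j-i}):
  psi_1 = theta_1 + phi_1 = 0.049 + (-0.302) = -0.253
Right-hand sides:
  c_0 = sigma^2 (1 + theta_1 psi_1) = 4 * (1 + (0.049)(-0.253)) = 4 * 0.987603 = 3.950412
  c_1 = sigma^2 theta_1 = 4 * (0.049) = 0.196
  c_2 = 0
Equations for k = 0, 1, 2 (AR order 2, c_2 = 0):
  (E0) gamma(0) = phi_1 gamma(1) + phi_2 gamma(2) + c_0
  (E1) gamma(1) = phi_1 gamma(0) + phi_2 gamma(1) + c_1
  (E2) gamma(2) = phi_1 gamma(1) + phi_2 gamma(0)
From (E1): gamma(1) = A gamma(0) + B with
  A = phi_1 / (1 - phi_2) = -0.302 / 0.612 = -0.493464,   B = c_1 / (1 - phi_2) = 0.196 / 0.612 = 0.320261.
Insert (E2) into (E0): gamma(0) (1 - phi_2^2) = phi_1 (1 + phi_2) gamma(1) + c_0.
  phi_1 (1 + phi_2) = (-0.302)(1.388) = -0.419176,   1 - phi_2^2 = 0.849456.
Replace gamma(1) by A gamma(0) + B and collect gamma(0):
  gamma(0) [0.849456 - (-0.419176)(-0.493464)] = (-0.419176)(0.320261) + 3.950412
  gamma(0) * 0.642608 = 3.816166
  gamma(0) = 3.816166 / 0.642608 = 5.938563.
  gamma(1) = A gamma(0) + B = (-0.493464)(5.938563) + (0.320261) = -2.610206.
  gamma(2) = phi_1 gamma(1) + phi_2 gamma(0) = (-0.302)(-2.610206) + (0.388)(5.938563) = 3.092444.
Therefore gamma(2) = 3.0924 (to 4 decimal places).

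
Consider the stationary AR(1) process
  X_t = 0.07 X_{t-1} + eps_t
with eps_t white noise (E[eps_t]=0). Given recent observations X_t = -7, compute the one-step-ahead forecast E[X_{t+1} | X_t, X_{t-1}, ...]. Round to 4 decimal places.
E[X_{t+1} \mid \mathcal F_t] = -0.4900

For an AR(p) model X_t = c + sum_i phi_i X_{t-i} + eps_t, the
one-step-ahead conditional mean is
  E[X_{t+1} | X_t, ...] = c + sum_i phi_i X_{t+1-i}.
Substitute known values:
  E[X_{t+1} | ...] = (0.07) * (-7)
                   = -0.4900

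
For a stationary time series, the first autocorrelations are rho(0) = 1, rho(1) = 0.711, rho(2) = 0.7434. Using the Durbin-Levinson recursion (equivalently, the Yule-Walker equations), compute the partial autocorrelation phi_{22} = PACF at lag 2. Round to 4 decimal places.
\phi_{22} = 0.4811

The PACF at lag k is phi_{kk}, the last component of the solution
to the Yule-Walker system G_k phi = r_k where
  (G_k)_{ij} = rho(|i - j|), (r_k)_i = rho(i), i,j = 1..k.
Equivalently, Durbin-Levinson gives phi_{kk} iteratively:
  phi_{11} = rho(1)
  phi_{kk} = [rho(k) - sum_{j=1..k-1} phi_{k-1,j} rho(k-j)]
            / [1 - sum_{j=1..k-1} phi_{k-1,j} rho(j)],
  phi_{k,j} = phi_{k-1,j} - phi_{kk} phi_{k-1,k-j},  j = 1..k-1.
Step k = 1:
  phi_11 = rho(1) = 0.711.
Step k = 2:
  phi_22 = [rho(2) - phi_11 rho(1)] / [1 - phi_11 rho(1)] = [0.7434 - (0.711)(0.711)] / [1 - (0.711)(0.711)]
         = 0.237879 / 0.494479 = 0.4811.
Therefore phi_{22} = 0.4811.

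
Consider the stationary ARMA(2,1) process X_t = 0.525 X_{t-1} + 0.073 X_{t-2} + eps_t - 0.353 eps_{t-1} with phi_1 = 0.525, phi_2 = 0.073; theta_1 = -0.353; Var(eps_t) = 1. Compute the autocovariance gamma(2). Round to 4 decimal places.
\gamma(2) = 0.1973

Multiply the model equation by X_{t-k} and take expectations. With theta_0 = psi_0 = 1 and psi_j the MA(infinity) weights, this gives
  gamma(k) - sum_i phi_i gamma(k-i) = c_k,
  c_k = sigma^2 * sum_{j=k..q} theta_j psi_{j-k}   (c_k = 0 for k > q),
using gamma(-m) = gamma(m).
psi-weights needed (psi_j = theta_j + sum_i phi_i psi_{j-i}):
  psi_1 = theta_1 + phi_1 = -0.353 + (0.525) = 0.172
Right-hand sides:
  c_0 = sigma^2 (1 + theta_1 psi_1) = 1 * (1 + (-0.353)(0.172)) = 1 * 0.939284 = 0.939284
  c_1 = sigma^2 theta_1 = 1 * (-0.353) = -0.353
  c_2 = 0
Equations for k = 0, 1, 2 (AR order 2, c_2 = 0):
  (E0) gamma(0) = phi_1 gamma(1) + phi_2 gamma(2) + c_0
  (E1) gamma(1) = phi_1 gamma(0) + phi_2 gamma(1) + c_1
  (E2) gamma(2) = phi_1 gamma(1) + phi_2 gamma(0)
From (E1): gamma(1) = A gamma(0) + B with
  A = phi_1 / (1 - phi_2) = 0.525 / 0.927 = 0.566343,   B = c_1 / (1 - phi_2) = -0.353 / 0.927 = -0.380798.
Insert (E2) into (E0): gamma(0) (1 - phi_2^2) = phi_1 (1 + phi_2) gamma(1) + c_0.
  phi_1 (1 + phi_2) = (0.525)(1.073) = 0.563325,   1 - phi_2^2 = 0.994671.
Replace gamma(1) by A gamma(0) + B and collect gamma(0):
  gamma(0) [0.994671 - (0.563325)(0.566343)] = (0.563325)(-0.380798) + 0.939284
  gamma(0) * 0.675636 = 0.724771
  gamma(0) = 0.724771 / 0.675636 = 1.072724.
  gamma(1) = A gamma(0) + B = (0.566343)(1.072724) + (-0.380798) = 0.226732.
  gamma(2) = phi_1 gamma(1) + phi_2 gamma(0) = (0.525)(0.226732) + (0.073)(1.072724) = 0.197343.
Therefore gamma(2) = 0.1973 (to 4 decimal places).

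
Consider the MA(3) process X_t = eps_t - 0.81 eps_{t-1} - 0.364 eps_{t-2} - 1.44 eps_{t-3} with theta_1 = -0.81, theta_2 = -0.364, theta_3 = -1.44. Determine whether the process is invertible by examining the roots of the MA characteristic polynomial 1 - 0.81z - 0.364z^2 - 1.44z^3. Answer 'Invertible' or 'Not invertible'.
\text{Not invertible}

The MA(q) characteristic polynomial is P(z) = 1 - 0.81z - 0.364z^2 - 1.44z^3.
Invertibility requires all roots to lie outside the unit circle, i.e. |z| > 1 for every root.
Degree 3: look for a simple real root z0 first, then factor out (1 - z/z0) and solve the remaining quadratic.
Testing z0 = 0.625: P(0.625) = 1 + (-0.81)(0.625) + (-0.364)(0.625)^2 + (-1.44)(0.625)^3
  = 1 + (-0.50625) + (-0.142187) + (-0.351562) = 0.  So z_0 = 0.625 is a root, |z_0| = 0.625.
Divide out the factor (1 - 1.6 z) = (1 - z/z0) (since 1/z0 = 1.6):
  P(z) = (1 - 1.6 z)(1 + (0.79) z + (0.9) z^2)
  [check: z-coef 0.79 - (1.6) = -0.81; z^2-coef 0.9 - (1.6)(0.79) = -0.364; z^3-coef -(1.6)(0.9) = -1.44.]
Remaining roots from the quadratic factor 1 + (0.79) z + (0.9) z^2:
  Set 1 + (0.79) z + (0.9) z^2 = 0, i.e. a z^2 + b z + c = 0 with a = 0.9, b = 0.79, c = 1.
  Discriminant D = b^2 - 4ac = (0.79)^2 - 4*(0.9)*1 = 0.6241 - (3.6) = -2.9759.
  D < 0, so the roots are the complex-conjugate pair z = (-b +/- i sqrt(-D)) / (2a) = -0.4389 +/- 0.9584i.
  For a conjugate pair |z|^2 = z * conj(z) = (product of roots) = c/a = 1/(0.9) = 1.111111, so |z| = sqrt(1.111111) = 1.0541 for both roots.
Moduli of all roots: 0.6250, 1.0541, 1.0541.
All moduli strictly greater than 1? No.
Verdict: Not invertible.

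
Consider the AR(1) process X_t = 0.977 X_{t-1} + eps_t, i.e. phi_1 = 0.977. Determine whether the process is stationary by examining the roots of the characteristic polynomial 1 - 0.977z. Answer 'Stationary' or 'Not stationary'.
\text{Stationary}

The AR(p) characteristic polynomial is P(z) = 1 - 0.977z.
Stationarity requires all roots to lie outside the unit circle, i.e. |z| > 1 for every root.
This is linear in z: 1 + (-0.977) z = 0  =>  z = -1/(-0.977) = 1.023541,  |z| = 1.023541.
Moduli of all roots: 1.0235.
All moduli strictly greater than 1? Yes.
Verdict: Stationary.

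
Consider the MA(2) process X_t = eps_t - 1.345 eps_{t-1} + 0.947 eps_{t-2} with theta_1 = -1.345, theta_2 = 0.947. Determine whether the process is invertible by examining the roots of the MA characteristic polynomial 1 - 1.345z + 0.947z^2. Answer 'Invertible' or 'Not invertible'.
\text{Invertible}

The MA(q) characteristic polynomial is P(z) = 1 - 1.345z + 0.947z^2.
Invertibility requires all roots to lie outside the unit circle, i.e. |z| > 1 for every root.
Set 1 + (-1.345) z + (0.947) z^2 = 0, i.e. a z^2 + b z + c = 0 with a = 0.947, b = -1.345, c = 1.
Discriminant D = b^2 - 4ac = (-1.345)^2 - 4*(0.947)*1 = 1.809025 - (3.788) = -1.978975.
D < 0, so the roots are the complex-conjugate pair z = (-b +/- i sqrt(-D)) / (2a) = 0.7101 +/- 0.7427i.
For a conjugate pair |z|^2 = z * conj(z) = (product of roots) = c/a = 1/(0.947) = 1.055966, so |z| = sqrt(1.055966) = 1.0276 for both roots.
Moduli of all roots: 1.0276, 1.0276.
All moduli strictly greater than 1? Yes.
Verdict: Invertible.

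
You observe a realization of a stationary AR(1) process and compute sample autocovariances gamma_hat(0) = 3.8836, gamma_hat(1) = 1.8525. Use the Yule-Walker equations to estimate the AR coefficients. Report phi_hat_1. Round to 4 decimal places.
\hat\phi_{1} = 0.4770

The Yule-Walker equations for an AR(p) process read, in matrix form,
  Gamma_p phi = r_p,   with   (Gamma_p)_{ij} = gamma(|i - j|),
                       (r_p)_i = gamma(i),   i,j = 1..p.
Substitute the sample gammas (Toeplitz matrix and right-hand side of size 1):
  Gamma_p = [[3.8836]]
  r_p     = [1.8525]
With p = 1 this is the single equation gamma(0) phi_1 = gamma(1):
  phi_hat_1 = gamma(1) / gamma(0) = 1.8525 / 3.8836 = 0.4770.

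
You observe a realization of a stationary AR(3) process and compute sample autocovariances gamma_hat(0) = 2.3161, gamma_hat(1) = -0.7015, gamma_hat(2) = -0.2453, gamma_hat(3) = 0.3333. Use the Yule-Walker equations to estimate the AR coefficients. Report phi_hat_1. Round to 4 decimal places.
\hat\phi_{1} = -0.3590

The Yule-Walker equations for an AR(p) process read, in matrix form,
  Gamma_p phi = r_p,   with   (Gamma_p)_{ij} = gamma(|i - j|),
                       (r_p)_i = gamma(i),   i,j = 1..p.
Substitute the sample gammas (Toeplitz matrix and right-hand side of size 3):
  Gamma_p = [[2.3161, -0.7015, -0.2453], [-0.7015, 2.3161, -0.7015], [-0.2453, -0.7015, 2.3161]]
  r_p     = [-0.7015, -0.2453, 0.3333]
Written out (R1..R3):
  (R1) 2.3161 phi_1 - 0.7015 phi_2 - 0.2453 phi_3 = -0.7015
  (R2) -0.7015 phi_1 + 2.3161 phi_2 - 0.7015 phi_3 = -0.2453
  (R3) -0.2453 phi_1 - 0.7015 phi_2 + 2.3161 phi_3 = 0.3333
Gaussian elimination:
  R2 <- R2 - (-0.7015/2.3161) R1 = R2 - (-0.30288) R1:  2.10363 phi_2 - 0.775796 phi_3 = -0.45777
  R3 <- R3 - (-0.2453/2.3161) R1 = R3 - (-0.105911) R1:  -0.775796 phi_2 + 2.29012 phi_3 = 0.259004
  R3 <- R3 - (-0.775796/2.10363) R2 = R3 - (-0.368789) R2:  2.004015 phi_3 = 0.090183
Back-substitution:
  phi_hat_3 = 0.090183 / 2.004015 = 0.045001
  phi_hat_2 = (-0.45777 - (-0.775796)(0.045001)) / 2.10363 = -0.201014
  phi_hat_1 = (-0.7015 - (-0.7015)(-0.201014) - (-0.2453)(0.045001)) / 2.3161 = -0.358997
So phi_hat = [-0.3590, -0.2010, 0.0450].
Therefore phi_hat_1 = -0.3590.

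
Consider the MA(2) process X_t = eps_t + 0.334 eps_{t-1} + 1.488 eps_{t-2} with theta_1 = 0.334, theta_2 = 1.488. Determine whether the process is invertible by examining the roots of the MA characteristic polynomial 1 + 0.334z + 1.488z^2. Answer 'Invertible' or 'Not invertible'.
\text{Not invertible}

The MA(q) characteristic polynomial is P(z) = 1 + 0.334z + 1.488z^2.
Invertibility requires all roots to lie outside the unit circle, i.e. |z| > 1 for every root.
Set 1 + (0.334) z + (1.488) z^2 = 0, i.e. a z^2 + b z + c = 0 with a = 1.488, b = 0.334, c = 1.
Discriminant D = b^2 - 4ac = (0.334)^2 - 4*(1.488)*1 = 0.111556 - (5.952) = -5.840444.
D < 0, so the roots are the complex-conjugate pair z = (-b +/- i sqrt(-D)) / (2a) = -0.1122 +/- 0.8121i.
For a conjugate pair |z|^2 = z * conj(z) = (product of roots) = c/a = 1/(1.488) = 0.672043, so |z| = sqrt(0.672043) = 0.8198 for both roots.
Moduli of all roots: 0.8198, 0.8198.
All moduli strictly greater than 1? No.
Verdict: Not invertible.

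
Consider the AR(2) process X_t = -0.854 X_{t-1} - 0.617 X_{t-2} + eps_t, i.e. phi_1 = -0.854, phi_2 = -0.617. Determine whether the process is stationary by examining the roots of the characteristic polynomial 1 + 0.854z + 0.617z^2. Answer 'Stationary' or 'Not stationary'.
\text{Stationary}

The AR(p) characteristic polynomial is P(z) = 1 + 0.854z + 0.617z^2.
Stationarity requires all roots to lie outside the unit circle, i.e. |z| > 1 for every root.
Set 1 + (0.854) z + (0.617) z^2 = 0, i.e. a z^2 + b z + c = 0 with a = 0.617, b = 0.854, c = 1.
Discriminant D = b^2 - 4ac = (0.854)^2 - 4*(0.617)*1 = 0.729316 - (2.468) = -1.738684.
D < 0, so the roots are the complex-conjugate pair z = (-b +/- i sqrt(-D)) / (2a) = -0.6921 +/- 1.0686i.
For a conjugate pair |z|^2 = z * conj(z) = (product of roots) = c/a = 1/(0.617) = 1.620746, so |z| = sqrt(1.620746) = 1.2731 for both roots.
Moduli of all roots: 1.2731, 1.2731.
All moduli strictly greater than 1? Yes.
Verdict: Stationary.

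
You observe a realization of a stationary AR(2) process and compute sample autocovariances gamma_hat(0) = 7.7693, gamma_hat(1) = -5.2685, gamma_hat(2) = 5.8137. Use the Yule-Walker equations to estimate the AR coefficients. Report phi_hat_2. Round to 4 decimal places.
\hat\phi_{2} = 0.5340

The Yule-Walker equations for an AR(p) process read, in matrix form,
  Gamma_p phi = r_p,   with   (Gamma_p)_{ij} = gamma(|i - j|),
                       (r_p)_i = gamma(i),   i,j = 1..p.
Substitute the sample gammas (Toeplitz matrix and right-hand side of size 2):
  Gamma_p = [[7.7693, -5.2685], [-5.2685, 7.7693]]
  r_p     = [-5.2685, 5.8137]
Written out:
  7.7693 phi_1 - 5.2685 phi_2 = -5.2685
  -5.2685 phi_1 + 7.7693 phi_2 = 5.8137
Solve by Cramer's rule:
  det = gamma(0)^2 - gamma(1)^2 = (7.7693)^2 - (-5.2685)^2 = 60.36202249 - 27.75709225 = 32.60493024
  phi_hat_1 = [gamma(1) gamma(0) - gamma(1) gamma(2)] / det = [(-5.2685)(7.7693) - (-5.2685)(5.8137)] / 32.60493024 = -10.3030786 / 32.60493024 = -0.316
  phi_hat_2 = [gamma(0) gamma(2) - gamma(1)^2] / det = [(7.7693)(5.8137) - (-5.2685)^2] / 32.60493024 = 17.41128716 / 32.60493024 = 0.534
So phi_hat = [-0.3160, 0.5340].
Therefore phi_hat_2 = 0.5340.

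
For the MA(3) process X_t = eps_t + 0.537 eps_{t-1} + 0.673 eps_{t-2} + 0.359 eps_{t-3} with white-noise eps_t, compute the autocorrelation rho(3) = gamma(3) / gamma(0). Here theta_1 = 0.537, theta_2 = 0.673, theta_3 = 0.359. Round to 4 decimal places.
\rho(3) = 0.1920

For an MA(q) process with theta_0 = 1, the autocovariance is
  gamma(k) = sigma^2 * sum_{i=0..q-k} theta_i * theta_{i+k},
and rho(k) = gamma(k) / gamma(0). Sigma^2 cancels.
  numerator   = (1)*(0.359) = 0.359.
  denominator = (1)^2 + (0.537)^2 + (0.673)^2 + (0.359)^2 = 1.870179.
  rho(3) = 0.359 / 1.870179 = 0.1920.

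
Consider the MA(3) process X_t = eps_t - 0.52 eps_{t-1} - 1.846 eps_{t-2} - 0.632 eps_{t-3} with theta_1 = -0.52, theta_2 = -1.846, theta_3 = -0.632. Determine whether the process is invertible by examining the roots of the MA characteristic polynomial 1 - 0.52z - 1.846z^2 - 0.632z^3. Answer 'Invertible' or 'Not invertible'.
\text{Not invertible}

The MA(q) characteristic polynomial is P(z) = 1 - 0.52z - 1.846z^2 - 0.632z^3.
Invertibility requires all roots to lie outside the unit circle, i.e. |z| > 1 for every root.
Degree 3: look for a simple real root z0 first, then factor out (1 - z/z0) and solve the remaining quadratic.
Testing z0 = -1.25: P(-1.25) = 1 + (-0.52)(-1.25) + (-1.846)(-1.25)^2 + (-0.632)(-1.25)^3
  = 1 + (0.65) + (-2.884375) + (1.234375) = 0.  So z_0 = -1.25 is a root, |z_0| = 1.25.
Divide out the factor (1 + 0.8 z) = (1 - z/z0) (since 1/z0 = -0.8):
  P(z) = (1 + 0.8 z)(1 + (-1.32) z + (-0.79) z^2)
  [check: z-coef -1.32 - (-0.8) = -0.52; z^2-coef -0.79 - (-0.8)(-1.32) = -1.846; z^3-coef -(-0.8)(-0.79) = -0.632.]
Remaining roots from the quadratic factor 1 + (-1.32) z + (-0.79) z^2:
  Set 1 + (-1.32) z + (-0.79) z^2 = 0, i.e. a z^2 + b z + c = 0 with a = -0.79, b = -1.32, c = 1.
  Discriminant D = b^2 - 4ac = (-1.32)^2 - 4*(-0.79)*1 = 1.7424 - (-3.16) = 4.9024.
  D >= 0, so the roots are real: z = (-b +/- sqrt(D)) / (2a) = (1.32 +/- 2.214136) / (-1.58).
    z_1 = (1.32 + 2.214136) / (-1.58) = -2.2368,   |z_1| = 2.2368.
    z_2 = (1.32 - 2.214136) / (-1.58) = 0.5659,   |z_2| = 0.5659.
Moduli of all roots: 1.2500, 2.2368, 0.5659.
All moduli strictly greater than 1? No.
Verdict: Not invertible.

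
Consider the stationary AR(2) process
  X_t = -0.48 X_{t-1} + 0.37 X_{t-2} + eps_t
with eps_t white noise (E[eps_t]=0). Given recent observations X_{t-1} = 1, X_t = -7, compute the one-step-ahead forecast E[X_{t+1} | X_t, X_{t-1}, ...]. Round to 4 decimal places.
E[X_{t+1} \mid \mathcal F_t] = 3.7300

For an AR(p) model X_t = c + sum_i phi_i X_{t-i} + eps_t, the
one-step-ahead conditional mean is
  E[X_{t+1} | X_t, ...] = c + sum_i phi_i X_{t+1-i}.
Substitute known values:
  E[X_{t+1} | ...] = (-0.48) * (-7) + (0.37) * (1)
                   = 3.7300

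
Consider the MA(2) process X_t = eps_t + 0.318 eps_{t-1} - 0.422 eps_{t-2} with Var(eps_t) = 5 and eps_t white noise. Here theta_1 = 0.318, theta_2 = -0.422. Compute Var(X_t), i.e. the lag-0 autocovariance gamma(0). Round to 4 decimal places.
\gamma(0) = 6.3960

For an MA(q) process X_t = eps_t + sum_i theta_i eps_{t-i} with
Var(eps_t) = sigma^2, the variance is
  gamma(0) = sigma^2 * (1 + sum_i theta_i^2).
  sum_i theta_i^2 = (0.318)^2 + (-0.422)^2 = 0.101124 + 0.178084 = 0.279208.
  gamma(0) = 5 * (1 + 0.279208) = 5 * 1.279208 = 6.39604, which rounds to 6.3960.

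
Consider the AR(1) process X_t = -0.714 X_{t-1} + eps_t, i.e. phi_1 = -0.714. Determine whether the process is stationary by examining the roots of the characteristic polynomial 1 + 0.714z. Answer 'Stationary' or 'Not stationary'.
\text{Stationary}

The AR(p) characteristic polynomial is P(z) = 1 + 0.714z.
Stationarity requires all roots to lie outside the unit circle, i.e. |z| > 1 for every root.
This is linear in z: 1 + (0.714) z = 0  =>  z = -1/(0.714) = -1.40056,  |z| = 1.40056.
Moduli of all roots: 1.4006.
All moduli strictly greater than 1? Yes.
Verdict: Stationary.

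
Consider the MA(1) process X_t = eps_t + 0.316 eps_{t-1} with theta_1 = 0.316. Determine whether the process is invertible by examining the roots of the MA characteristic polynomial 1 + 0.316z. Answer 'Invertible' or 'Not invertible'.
\text{Invertible}

The MA(q) characteristic polynomial is P(z) = 1 + 0.316z.
Invertibility requires all roots to lie outside the unit circle, i.e. |z| > 1 for every root.
This is linear in z: 1 + (0.316) z = 0  =>  z = -1/(0.316) = -3.164557,  |z| = 3.164557.
Moduli of all roots: 3.1646.
All moduli strictly greater than 1? Yes.
Verdict: Invertible.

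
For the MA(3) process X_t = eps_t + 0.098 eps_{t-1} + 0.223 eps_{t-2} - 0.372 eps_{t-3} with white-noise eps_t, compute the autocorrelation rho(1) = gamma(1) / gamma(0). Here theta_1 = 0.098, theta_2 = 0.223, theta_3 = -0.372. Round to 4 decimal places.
\rho(1) = 0.0308

For an MA(q) process with theta_0 = 1, the autocovariance is
  gamma(k) = sigma^2 * sum_{i=0..q-k} theta_i * theta_{i+k},
and rho(k) = gamma(k) / gamma(0). Sigma^2 cancels.
  numerator   = (1)*(0.098) + (0.098)*(0.223) + (0.223)*(-0.372) = 0.036898.
  denominator = (1)^2 + (0.098)^2 + (0.223)^2 + (-0.372)^2 = 1.197717.
  rho(1) = 0.036898 / 1.197717 = 0.0308.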